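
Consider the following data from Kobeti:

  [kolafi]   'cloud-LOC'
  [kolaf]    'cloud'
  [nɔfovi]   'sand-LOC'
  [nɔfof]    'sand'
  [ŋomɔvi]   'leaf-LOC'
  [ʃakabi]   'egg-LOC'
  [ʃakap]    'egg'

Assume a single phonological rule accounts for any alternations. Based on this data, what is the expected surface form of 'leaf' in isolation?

[ŋomɔf]

In [nɔfovi] and [nɔfof] the final segment of 'sand' alternates: [v] ~ [f].
Compare 'cloud', with invariant [f] in [kolafi] and [kolaf]: an analysis with underlying /f/ and a rule producing [v] before the LOC suffix would wrongly predict alternation here too.
So /v/ is underlying, and a rule of word-final obstruent devoicing — voiced obstruents become voiceless word-finally — gives [f].
From [ŋomɔvi] the stem 'leaf' is /ŋomɔv/; word-finally this yields [ŋomɔf].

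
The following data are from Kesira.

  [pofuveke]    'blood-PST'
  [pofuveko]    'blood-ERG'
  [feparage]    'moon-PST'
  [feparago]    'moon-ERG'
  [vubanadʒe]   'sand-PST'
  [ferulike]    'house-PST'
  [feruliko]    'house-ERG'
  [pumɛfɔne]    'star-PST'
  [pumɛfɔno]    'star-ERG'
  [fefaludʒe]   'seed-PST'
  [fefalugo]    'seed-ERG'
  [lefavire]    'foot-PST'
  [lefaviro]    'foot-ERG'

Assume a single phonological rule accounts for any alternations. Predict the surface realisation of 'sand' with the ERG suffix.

The stem for 'seed' ends in [dʒ] in [fefaludʒe] but [g] in [fefalugo].
The stem 'moon' ([feparage], [feparago]) shows [g] unchanged in both environments, so [g] cannot be basic with [dʒ] derived before the PST suffix.
The underlying segment must be /dʒ/; palato-alveolar /dʒ/ becomes [g] when no front vowel follows, yielding [g] there.
From [vubanadʒe] the stem 'sand' is /vubanadʒ/; when no front vowel follows this yields [vubanago].

[vubanago]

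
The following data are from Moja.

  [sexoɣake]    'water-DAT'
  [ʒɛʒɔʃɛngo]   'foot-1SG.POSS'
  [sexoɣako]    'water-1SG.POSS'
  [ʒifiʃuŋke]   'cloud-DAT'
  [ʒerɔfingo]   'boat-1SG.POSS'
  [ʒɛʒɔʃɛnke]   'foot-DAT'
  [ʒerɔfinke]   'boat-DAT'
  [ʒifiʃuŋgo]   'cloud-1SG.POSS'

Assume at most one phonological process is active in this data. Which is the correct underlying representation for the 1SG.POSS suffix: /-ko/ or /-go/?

The 1SG.POSS suffix surfaces as [-go] and [-ko], depending on the final segment of the stem.
The DAT suffix, which begins with [k], is invariant after every stem; so [k] is not altered by any rule here.
So the underlying form is /-go/, and voiced stops become voiceless after a vowel.

/-go/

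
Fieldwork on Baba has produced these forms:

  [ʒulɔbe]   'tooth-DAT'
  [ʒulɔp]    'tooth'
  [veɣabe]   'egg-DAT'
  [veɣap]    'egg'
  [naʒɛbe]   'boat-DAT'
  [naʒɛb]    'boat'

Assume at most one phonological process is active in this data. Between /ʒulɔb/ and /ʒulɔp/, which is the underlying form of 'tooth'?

'tooth' shows [b] ~ [p] at the end of the stem ([ʒulɔbe] vs [ʒulɔp]).
If /b/ were underlying and a rule turned it into [p] in isolation, 'boat' would also alternate; but it has [b] in both [naʒɛbe] and [naʒɛb].
The underlying segment must be /p/; voiceless stops become voiced between vowels, yielding [b] there.

/ʒulɔp/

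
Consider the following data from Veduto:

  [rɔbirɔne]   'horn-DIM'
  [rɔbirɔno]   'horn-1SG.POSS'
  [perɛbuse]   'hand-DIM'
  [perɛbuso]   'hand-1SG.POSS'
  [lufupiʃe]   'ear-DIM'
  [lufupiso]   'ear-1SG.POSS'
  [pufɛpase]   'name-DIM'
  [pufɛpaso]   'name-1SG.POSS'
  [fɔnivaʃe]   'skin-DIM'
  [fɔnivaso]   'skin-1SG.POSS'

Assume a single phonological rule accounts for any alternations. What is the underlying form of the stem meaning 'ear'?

/lufupiʃ/

The stem for 'ear' ends in [ʃ] in [lufupiʃe] but [s] in [lufupiso].
But 'name' keeps [s] in both environments ([pufɛpase], [pufɛpaso]), so there is no rule changing /s/ to [ʃ] before the DIM suffix.
The alternation reflects depalatalization: palato-alveolar /ʃ/ becomes [s] when no front vowel follows. /ʃ/ is underlying.
So 'ear' = /lufupiʃ/.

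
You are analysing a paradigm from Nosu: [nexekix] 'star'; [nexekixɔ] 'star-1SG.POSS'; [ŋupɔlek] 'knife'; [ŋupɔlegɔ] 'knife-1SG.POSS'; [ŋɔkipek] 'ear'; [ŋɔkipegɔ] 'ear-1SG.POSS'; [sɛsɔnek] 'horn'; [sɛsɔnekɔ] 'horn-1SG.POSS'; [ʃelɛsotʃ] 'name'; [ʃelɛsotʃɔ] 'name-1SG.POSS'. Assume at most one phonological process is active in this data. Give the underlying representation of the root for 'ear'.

/ŋɔkipeg/

The stem for 'ear' ends in [k] in [ŋɔkipek] but [g] in [ŋɔkipegɔ].
Compare 'horn', with invariant [k] in [sɛsɔnek] and [sɛsɔnekɔ]: an analysis with underlying /k/ and a rule producing [g] before the 1SG.POSS suffix would wrongly predict alternation here too.
So /g/ is underlying, and a rule of word-final obstruent devoicing — voiced obstruents become voiceless word-finally — gives [k].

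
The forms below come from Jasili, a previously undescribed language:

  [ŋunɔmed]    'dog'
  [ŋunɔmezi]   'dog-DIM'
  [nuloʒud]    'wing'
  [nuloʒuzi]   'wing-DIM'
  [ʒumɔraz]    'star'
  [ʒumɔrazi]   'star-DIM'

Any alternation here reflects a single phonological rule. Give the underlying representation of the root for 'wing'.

/nuloʒud/

The root 'wing' surfaces as [nuloʒud] and [nuloʒuzi], with a stem-final [d] ~ [z] alternation.
Compare 'star', with invariant [z] in [ʒumɔraz] and [ʒumɔrazi]: an analysis with underlying /z/ and a rule producing [d] in isolation would wrongly predict alternation here too.
So /d/ is underlying, and a rule of intervocalic spirantization — voiced stops become fricatives between vowels — gives [z].
Hence 'wing' is /nuloʒud/ underlyingly.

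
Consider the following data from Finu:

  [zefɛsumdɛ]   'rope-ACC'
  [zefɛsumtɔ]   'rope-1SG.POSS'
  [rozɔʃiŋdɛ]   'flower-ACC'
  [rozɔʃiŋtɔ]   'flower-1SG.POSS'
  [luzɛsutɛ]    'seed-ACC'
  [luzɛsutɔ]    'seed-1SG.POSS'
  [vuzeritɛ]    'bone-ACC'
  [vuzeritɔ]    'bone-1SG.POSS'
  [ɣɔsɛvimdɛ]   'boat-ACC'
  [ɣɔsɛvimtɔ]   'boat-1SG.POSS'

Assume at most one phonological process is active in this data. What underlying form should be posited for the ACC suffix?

The ACC suffix surfaces as [-dɛ] and [-tɛ], depending on the final segment of the stem.
By contrast the 1SG.POSS suffix keeps its initial [t] throughout — that segment must be underlying.
So the underlying form is /-dɛ/, and voiced stops become voiceless after a vowel.

/-dɛ/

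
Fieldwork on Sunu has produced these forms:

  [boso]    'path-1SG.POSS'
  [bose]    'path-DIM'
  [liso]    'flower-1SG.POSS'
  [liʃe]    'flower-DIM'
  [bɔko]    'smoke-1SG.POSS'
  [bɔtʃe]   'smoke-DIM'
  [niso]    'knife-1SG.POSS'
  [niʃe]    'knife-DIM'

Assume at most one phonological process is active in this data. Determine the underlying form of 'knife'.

'knife' shows [s] ~ [ʃ] at the end of the stem ([niso] vs [niʃe]).
But 'path' keeps [s] in both environments ([boso], [bose]), so there is no rule changing /s/ to [ʃ] before the DIM suffix.
Therefore /ʃ/ is basic and [s] is derived by depalatalization (palato-alveolar /tʃ/ and /ʃ/ become [k] and [s] when no front vowel follows).
The underlying form of 'knife' is therefore /niʃ/.

/niʃ/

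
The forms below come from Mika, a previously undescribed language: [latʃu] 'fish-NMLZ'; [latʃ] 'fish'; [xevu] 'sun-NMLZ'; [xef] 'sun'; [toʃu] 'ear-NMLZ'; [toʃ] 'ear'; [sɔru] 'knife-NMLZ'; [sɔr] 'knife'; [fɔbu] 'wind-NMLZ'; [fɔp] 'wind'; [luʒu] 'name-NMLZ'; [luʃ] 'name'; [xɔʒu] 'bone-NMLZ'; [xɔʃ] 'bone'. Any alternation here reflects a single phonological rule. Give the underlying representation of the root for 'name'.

/luʒ/

The root 'name' surfaces as [luʒu] and [luʃ], with a stem-final [ʒ] ~ [ʃ] alternation.
The stem 'ear' ([toʃu], [toʃ]) shows [ʃ] unchanged in both environments, so [ʃ] cannot be basic with [ʒ] derived before the NMLZ suffix.
The alternation reflects word-final obstruent devoicing: voiced obstruents become voiceless word-finally. /ʒ/ is underlying.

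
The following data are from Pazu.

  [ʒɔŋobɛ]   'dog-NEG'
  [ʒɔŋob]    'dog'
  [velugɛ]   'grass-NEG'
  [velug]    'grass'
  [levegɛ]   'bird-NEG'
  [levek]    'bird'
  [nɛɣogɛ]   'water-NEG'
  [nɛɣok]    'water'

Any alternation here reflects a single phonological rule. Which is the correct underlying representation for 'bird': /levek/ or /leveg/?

/levek/

The root 'bird' surfaces as [levegɛ] and [levek], with a stem-final [g] ~ [k] alternation.
The stem 'grass' ([velugɛ], [velug]) shows [g] unchanged in both environments, so [g] cannot be basic with [k] derived in isolation.
The alternation reflects intervocalic voicing: voiceless stops become voiced between vowels. /k/ is underlying.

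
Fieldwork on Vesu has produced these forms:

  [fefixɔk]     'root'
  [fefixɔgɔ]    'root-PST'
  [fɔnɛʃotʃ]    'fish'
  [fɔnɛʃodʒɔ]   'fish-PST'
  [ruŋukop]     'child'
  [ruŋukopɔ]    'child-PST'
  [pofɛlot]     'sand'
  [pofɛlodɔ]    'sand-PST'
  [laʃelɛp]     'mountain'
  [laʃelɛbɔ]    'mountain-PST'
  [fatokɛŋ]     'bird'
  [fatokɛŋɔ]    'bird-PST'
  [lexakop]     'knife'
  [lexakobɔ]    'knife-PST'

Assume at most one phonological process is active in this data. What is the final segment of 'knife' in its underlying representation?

The root 'knife' surfaces as [lexakop] and [lexakobɔ], with a stem-final [p] ~ [b] alternation.
The stem 'child' ([ruŋukop], [ruŋukopɔ]) shows [p] unchanged in both environments, so [p] cannot be basic with [b] derived before the PST suffix.
Therefore /b/ is basic and [p] is derived by word-final obstruent devoicing (voiced obstruents become voiceless word-finally).

/b/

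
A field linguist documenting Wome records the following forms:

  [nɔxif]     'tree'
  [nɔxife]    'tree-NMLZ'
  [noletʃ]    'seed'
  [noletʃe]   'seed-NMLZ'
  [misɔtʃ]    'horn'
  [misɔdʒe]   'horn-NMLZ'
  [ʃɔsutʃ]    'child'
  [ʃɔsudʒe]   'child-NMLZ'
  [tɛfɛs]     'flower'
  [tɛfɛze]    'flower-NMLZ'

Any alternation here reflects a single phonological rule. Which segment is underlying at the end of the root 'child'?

The stem for 'child' ends in [tʃ] in [ʃɔsutʃ] but [dʒ] in [ʃɔsudʒe].
If /tʃ/ were underlying and a rule turned it into [dʒ] before the NMLZ suffix, 'seed' would also alternate; but it has [tʃ] in both [noletʃ] and [noletʃe].
The underlying segment must be /dʒ/; voiced obstruents become voiceless word-finally, yielding [tʃ] there.

/dʒ/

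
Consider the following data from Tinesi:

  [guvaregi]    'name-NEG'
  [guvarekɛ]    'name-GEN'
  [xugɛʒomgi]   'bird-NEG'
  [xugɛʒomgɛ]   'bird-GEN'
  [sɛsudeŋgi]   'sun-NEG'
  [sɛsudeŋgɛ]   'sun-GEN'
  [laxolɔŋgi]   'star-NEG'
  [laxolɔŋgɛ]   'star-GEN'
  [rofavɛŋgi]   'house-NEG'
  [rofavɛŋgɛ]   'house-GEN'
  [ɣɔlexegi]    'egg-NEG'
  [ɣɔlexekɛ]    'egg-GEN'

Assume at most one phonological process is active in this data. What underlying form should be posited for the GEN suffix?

The GEN suffix surfaces as [-gɛ] and [-kɛ], depending on the final segment of the stem.
The NEG suffix, which begins with [g], is invariant after every stem; so [g] is not altered by any rule here.
So the underlying form is /-kɛ/, and voiceless stops become voiced after a nasal.

/-kɛ/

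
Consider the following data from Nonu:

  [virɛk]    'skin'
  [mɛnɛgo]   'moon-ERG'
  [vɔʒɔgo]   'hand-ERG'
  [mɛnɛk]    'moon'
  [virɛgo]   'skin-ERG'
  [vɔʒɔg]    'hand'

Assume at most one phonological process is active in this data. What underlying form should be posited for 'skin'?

In [virɛk] and [virɛgo] the final segment of 'skin' alternates: [k] ~ [g].
But 'hand' keeps [g] in both environments ([vɔʒɔg], [vɔʒɔgo]), so there is no rule changing /g/ to [k] in isolation.
Therefore /k/ is basic and [g] is derived by intervocalic voicing (voiceless stops become voiced between vowels).
Hence 'skin' is /virɛk/ underlyingly.

/virɛk/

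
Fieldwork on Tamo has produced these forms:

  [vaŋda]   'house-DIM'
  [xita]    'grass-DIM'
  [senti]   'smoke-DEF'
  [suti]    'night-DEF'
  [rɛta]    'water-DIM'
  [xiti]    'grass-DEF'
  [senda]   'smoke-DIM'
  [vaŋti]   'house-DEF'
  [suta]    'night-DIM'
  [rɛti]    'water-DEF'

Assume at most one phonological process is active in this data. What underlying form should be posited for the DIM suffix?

/-da/

The DIM suffix surfaces as [-da] and [-ta], depending on the final segment of the stem.
The DEF suffix, which begins with [t], is invariant after every stem; so [t] is not altered by any rule here.
The DIM suffix is therefore /-da/ underlyingly, with post-vocalic devoicing: voiced stops become voiceless after a vowel.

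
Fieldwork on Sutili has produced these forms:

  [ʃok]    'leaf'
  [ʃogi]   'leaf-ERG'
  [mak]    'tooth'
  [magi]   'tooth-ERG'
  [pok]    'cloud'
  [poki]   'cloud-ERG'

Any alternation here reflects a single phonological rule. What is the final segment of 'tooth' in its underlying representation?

The stem for 'tooth' ends in [k] in [mak] but [g] in [magi].
The stem 'cloud' ([pok], [poki]) shows [k] unchanged in both environments, so [k] cannot be basic with [g] derived before the ERG suffix.
The underlying segment must be /g/; voiced obstruents become voiceless word-finally, yielding [k] there.

/g/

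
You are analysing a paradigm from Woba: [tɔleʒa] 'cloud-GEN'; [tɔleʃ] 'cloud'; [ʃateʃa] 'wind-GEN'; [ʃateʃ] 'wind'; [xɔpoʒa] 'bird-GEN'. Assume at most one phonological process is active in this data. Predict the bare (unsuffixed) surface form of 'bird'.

The stem for 'cloud' ends in [ʒ] in [tɔleʒa] but [ʃ] in [tɔleʃ].
If /ʃ/ were underlying and a rule turned it into [ʒ] before the GEN suffix, 'wind' would also alternate; but it has [ʃ] in both [ʃateʃa] and [ʃateʃ].
Therefore /ʒ/ is basic and [ʃ] is derived by word-final obstruent devoicing (voiced obstruents become voiceless word-finally).
The one attested form of 'bird', [xɔpoʒa], shows underlying /xɔpoʒ/. Applying the same rule word-finally gives [xɔpoʃ].

[xɔpoʃ]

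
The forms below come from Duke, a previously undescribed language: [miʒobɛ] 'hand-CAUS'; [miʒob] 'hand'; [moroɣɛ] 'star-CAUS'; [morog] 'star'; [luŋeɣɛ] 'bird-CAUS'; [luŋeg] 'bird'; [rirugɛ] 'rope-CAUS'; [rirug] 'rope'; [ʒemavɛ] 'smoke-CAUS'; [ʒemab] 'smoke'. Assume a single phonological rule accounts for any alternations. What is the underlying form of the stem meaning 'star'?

/moroɣ/

'star' shows [ɣ] ~ [g] at the end of the stem ([moroɣɛ] vs [morog]).
Compare 'rope', with invariant [g] in [rirugɛ] and [rirug]: an analysis with underlying /g/ and a rule producing [ɣ] before the CAUS suffix would wrongly predict alternation here too.
Therefore /ɣ/ is basic and [g] is derived by word-final hardening (voiced fricatives become stops word-finally).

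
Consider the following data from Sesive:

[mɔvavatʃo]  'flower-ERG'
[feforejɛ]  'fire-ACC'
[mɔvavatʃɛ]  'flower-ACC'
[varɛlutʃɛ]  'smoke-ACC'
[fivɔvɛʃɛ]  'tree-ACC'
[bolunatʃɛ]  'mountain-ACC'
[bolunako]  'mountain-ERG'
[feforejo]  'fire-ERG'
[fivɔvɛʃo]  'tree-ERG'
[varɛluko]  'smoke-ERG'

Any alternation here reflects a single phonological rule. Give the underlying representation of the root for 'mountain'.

/bolunak/

'mountain' shows [k] ~ [tʃ] at the end of the stem ([bolunako] vs [bolunatʃɛ]).
The stem 'flower' ([mɔvavatʃo], [mɔvavatʃɛ]) shows [tʃ] unchanged in both environments, so [tʃ] cannot be basic with [k] derived before the ERG suffix.
The alternation reflects palatalization before a front vowel: /k/ becomes palato-alveolar [tʃ] before a front vowel. /k/ is underlying.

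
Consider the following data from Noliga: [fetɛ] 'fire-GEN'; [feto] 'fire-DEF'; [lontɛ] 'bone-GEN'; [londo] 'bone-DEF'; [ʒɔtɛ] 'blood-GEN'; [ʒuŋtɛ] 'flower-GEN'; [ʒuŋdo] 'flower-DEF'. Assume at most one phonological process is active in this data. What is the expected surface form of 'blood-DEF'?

[ʒɔto]

The DEF suffix surfaces as [-do] and [-to], depending on the final segment of the stem.
The GEN suffix, which begins with [t], is invariant after every stem; so [t] is not altered by any rule here.
So the underlying form is /-do/, and voiced stops become voiceless after a vowel.
After 'blood', which ends in a vowel, the suffix surfaces as [-to], giving [ʒɔto].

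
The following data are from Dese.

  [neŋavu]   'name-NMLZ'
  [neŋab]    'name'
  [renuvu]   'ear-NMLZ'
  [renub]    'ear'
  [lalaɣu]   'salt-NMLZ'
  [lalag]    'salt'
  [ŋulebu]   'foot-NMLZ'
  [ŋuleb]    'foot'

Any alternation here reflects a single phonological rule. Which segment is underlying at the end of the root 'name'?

'name' shows [v] ~ [b] at the end of the stem ([neŋavu] vs [neŋab]).
But 'foot' keeps [b] in both environments ([ŋulebu], [ŋuleb]), so there is no rule changing /b/ to [v] before the NMLZ suffix.
The underlying segment must be /v/; voiced fricatives become stops word-finally, yielding [b] there.

/v/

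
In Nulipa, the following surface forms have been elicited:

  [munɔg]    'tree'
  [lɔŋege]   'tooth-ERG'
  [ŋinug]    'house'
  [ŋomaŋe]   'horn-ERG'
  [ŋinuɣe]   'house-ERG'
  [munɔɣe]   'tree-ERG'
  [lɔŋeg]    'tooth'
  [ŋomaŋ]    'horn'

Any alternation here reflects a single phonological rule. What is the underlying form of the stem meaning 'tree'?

The root 'tree' surfaces as [munɔɣe] and [munɔg], with a stem-final [ɣ] ~ [g] alternation.
But 'tooth' keeps [g] in both environments ([lɔŋege], [lɔŋeg]), so there is no rule changing /g/ to [ɣ] before the ERG suffix.
Therefore /ɣ/ is basic and [g] is derived by word-final hardening (voiced fricatives become stops word-finally).

/munɔɣ/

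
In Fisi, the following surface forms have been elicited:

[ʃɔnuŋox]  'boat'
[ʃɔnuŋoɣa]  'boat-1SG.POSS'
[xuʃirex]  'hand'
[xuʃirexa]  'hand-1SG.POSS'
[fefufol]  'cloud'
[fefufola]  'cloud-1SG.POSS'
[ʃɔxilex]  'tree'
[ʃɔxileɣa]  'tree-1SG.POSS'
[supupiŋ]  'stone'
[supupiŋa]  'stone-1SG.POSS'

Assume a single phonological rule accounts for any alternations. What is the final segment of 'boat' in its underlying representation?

/ɣ/

'boat' shows [x] ~ [ɣ] at the end of the stem ([ʃɔnuŋox] vs [ʃɔnuŋoɣa]).
But 'hand' keeps [x] in both environments ([xuʃirex], [xuʃirexa]), so there is no rule changing /x/ to [ɣ] before the 1SG.POSS suffix.
So /ɣ/ is underlying, and a rule of word-final obstruent devoicing — voiced obstruents become voiceless word-finally — gives [x].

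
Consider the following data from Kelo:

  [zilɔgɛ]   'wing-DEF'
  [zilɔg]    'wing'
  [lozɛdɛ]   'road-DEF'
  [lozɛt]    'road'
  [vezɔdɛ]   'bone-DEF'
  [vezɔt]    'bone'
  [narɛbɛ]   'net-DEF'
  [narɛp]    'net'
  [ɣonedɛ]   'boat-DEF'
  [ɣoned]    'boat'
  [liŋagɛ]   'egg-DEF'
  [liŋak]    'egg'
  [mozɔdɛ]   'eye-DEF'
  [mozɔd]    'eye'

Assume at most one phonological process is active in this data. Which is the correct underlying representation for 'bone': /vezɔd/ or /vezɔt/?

In [vezɔdɛ] and [vezɔt] the final segment of 'bone' alternates: [d] ~ [t].
If /d/ were underlying and a rule turned it into [t] in isolation, 'eye' would also alternate; but it has [d] in both [mozɔdɛ] and [mozɔd].
The alternation reflects intervocalic voicing: voiceless stops become voiced between vowels. /t/ is underlying.

/vezɔt/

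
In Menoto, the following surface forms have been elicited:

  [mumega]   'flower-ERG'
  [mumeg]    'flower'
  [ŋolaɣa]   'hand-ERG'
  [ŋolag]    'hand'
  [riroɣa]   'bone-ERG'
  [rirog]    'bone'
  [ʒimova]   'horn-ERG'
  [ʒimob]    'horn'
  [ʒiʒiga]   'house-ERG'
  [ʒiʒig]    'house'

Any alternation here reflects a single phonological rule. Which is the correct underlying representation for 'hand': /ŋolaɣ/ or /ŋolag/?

/ŋolaɣ/

'hand' shows [ɣ] ~ [g] at the end of the stem ([ŋolaɣa] vs [ŋolag]).
If /g/ were underlying and a rule turned it into [ɣ] before the ERG suffix, 'flower' would also alternate; but it has [g] in both [mumega] and [mumeg].
So /ɣ/ is underlying, and a rule of word-final hardening — voiced fricatives become stops word-finally — gives [g].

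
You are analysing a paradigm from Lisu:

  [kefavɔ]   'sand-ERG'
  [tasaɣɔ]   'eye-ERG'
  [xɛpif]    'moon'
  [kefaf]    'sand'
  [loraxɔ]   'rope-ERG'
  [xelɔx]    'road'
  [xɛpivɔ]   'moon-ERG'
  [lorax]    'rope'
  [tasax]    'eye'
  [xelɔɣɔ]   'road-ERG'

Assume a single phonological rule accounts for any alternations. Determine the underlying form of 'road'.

The stem for 'road' ends in [ɣ] in [xelɔɣɔ] but [x] in [xelɔx].
But 'rope' keeps [x] in both environments ([loraxɔ], [lorax]), so there is no rule changing /x/ to [ɣ] before the ERG suffix.
The alternation reflects word-final obstruent devoicing: voiced obstruents become voiceless word-finally. /ɣ/ is underlying.

/xelɔɣ/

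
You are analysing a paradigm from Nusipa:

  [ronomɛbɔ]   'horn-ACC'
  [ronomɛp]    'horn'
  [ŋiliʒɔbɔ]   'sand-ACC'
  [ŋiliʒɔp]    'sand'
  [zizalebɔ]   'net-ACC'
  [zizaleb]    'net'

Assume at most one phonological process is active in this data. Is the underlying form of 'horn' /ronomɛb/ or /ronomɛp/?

/ronomɛp/

The root 'horn' surfaces as [ronomɛbɔ] and [ronomɛp], with a stem-final [b] ~ [p] alternation.
The stem 'net' ([zizalebɔ], [zizaleb]) shows [b] unchanged in both environments, so [b] cannot be basic with [p] derived in isolation.
The underlying segment must be /p/; voiceless stops become voiced between vowels, yielding [b] there.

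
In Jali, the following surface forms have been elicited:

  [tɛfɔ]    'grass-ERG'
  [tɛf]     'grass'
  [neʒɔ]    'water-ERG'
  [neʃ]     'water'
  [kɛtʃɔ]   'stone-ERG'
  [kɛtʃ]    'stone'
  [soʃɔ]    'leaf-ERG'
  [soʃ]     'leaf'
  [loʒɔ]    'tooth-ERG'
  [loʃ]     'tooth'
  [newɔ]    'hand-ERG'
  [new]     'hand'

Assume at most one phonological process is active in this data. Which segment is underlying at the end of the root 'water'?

/ʒ/

The root 'water' surfaces as [neʒɔ] and [neʃ], with a stem-final [ʒ] ~ [ʃ] alternation.
If /ʃ/ were underlying and a rule turned it into [ʒ] before the ERG suffix, 'leaf' would also alternate; but it has [ʃ] in both [soʃɔ] and [soʃ].
So /ʒ/ is underlying, and a rule of word-final obstruent devoicing — voiced obstruents become voiceless word-finally — gives [ʃ].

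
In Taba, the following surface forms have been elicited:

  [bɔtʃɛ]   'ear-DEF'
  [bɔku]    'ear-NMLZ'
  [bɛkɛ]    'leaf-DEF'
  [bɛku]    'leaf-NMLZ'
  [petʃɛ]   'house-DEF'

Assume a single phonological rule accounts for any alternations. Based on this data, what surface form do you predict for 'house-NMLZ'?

The root 'ear' surfaces as [bɔtʃɛ] and [bɔku], with a stem-final [tʃ] ~ [k] alternation.
But 'leaf' keeps [k] in both environments ([bɛkɛ], [bɛku]), so there is no rule changing /k/ to [tʃ] before the DEF suffix.
The alternation reflects depalatalization: palato-alveolar /tʃ/ becomes [k] when no front vowel follows. /tʃ/ is underlying.
From [petʃɛ] the stem 'house' is /petʃ/; when no front vowel follows this yields [peku].

[peku]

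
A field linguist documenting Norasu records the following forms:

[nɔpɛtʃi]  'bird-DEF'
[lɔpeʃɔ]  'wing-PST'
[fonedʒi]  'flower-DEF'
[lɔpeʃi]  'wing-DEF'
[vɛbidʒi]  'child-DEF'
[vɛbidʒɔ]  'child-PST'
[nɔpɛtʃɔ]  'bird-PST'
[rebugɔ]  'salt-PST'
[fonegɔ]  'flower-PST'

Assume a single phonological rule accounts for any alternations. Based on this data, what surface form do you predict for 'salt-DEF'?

[rebudʒi]

The root 'flower' surfaces as [fonegɔ] and [fonedʒi], with a stem-final [g] ~ [dʒ] alternation.
The stem 'child' ([vɛbidʒɔ], [vɛbidʒi]) shows [dʒ] unchanged in both environments, so [dʒ] cannot be basic with [g] derived before the PST suffix.
Therefore /g/ is basic and [dʒ] is derived by palatalization before a front vowel (/g/ becomes palato-alveolar [dʒ] before a front vowel).
From [rebugɔ] the stem 'salt' is /rebug/; before a front vowel this yields [rebudʒi].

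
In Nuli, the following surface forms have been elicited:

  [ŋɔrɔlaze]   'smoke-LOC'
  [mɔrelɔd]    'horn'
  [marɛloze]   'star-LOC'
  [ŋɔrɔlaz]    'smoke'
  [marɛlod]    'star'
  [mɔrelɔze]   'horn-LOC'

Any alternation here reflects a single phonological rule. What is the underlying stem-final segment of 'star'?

/d/

The root 'star' surfaces as [marɛlod] and [marɛloze], with a stem-final [d] ~ [z] alternation.
But 'smoke' keeps [z] in both environments ([ŋɔrɔlaz], [ŋɔrɔlaze]), so there is no rule changing /z/ to [d] in isolation.
The underlying segment must be /d/; voiced stops become fricatives between vowels, yielding [z] there.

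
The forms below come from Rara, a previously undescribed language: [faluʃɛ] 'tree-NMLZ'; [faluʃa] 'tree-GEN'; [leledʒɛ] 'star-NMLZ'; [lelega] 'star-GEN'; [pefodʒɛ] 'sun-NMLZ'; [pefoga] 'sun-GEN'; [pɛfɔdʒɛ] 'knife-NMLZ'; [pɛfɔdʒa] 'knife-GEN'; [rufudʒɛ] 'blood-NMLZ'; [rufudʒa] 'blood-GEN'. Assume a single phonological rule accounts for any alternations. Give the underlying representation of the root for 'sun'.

/pefog/

In [pefodʒɛ] and [pefoga] the final segment of 'sun' alternates: [dʒ] ~ [g].
The stem 'blood' ([rufudʒɛ], [rufudʒa]) shows [dʒ] unchanged in both environments, so [dʒ] cannot be basic with [g] derived before the GEN suffix.
So /g/ is underlying, and a rule of palatalization before a front vowel — /g/ becomes palato-alveolar [dʒ] before a front vowel — gives [dʒ].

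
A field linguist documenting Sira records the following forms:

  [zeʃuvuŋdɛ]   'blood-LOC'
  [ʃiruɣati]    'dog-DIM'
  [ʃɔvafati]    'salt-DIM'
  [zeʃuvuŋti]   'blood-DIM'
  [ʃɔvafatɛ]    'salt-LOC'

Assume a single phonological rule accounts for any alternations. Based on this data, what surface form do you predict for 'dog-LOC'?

The LOC suffix surfaces as [-dɛ] and [-tɛ], depending on the final segment of the stem.
The DIM suffix, which begins with [t], is invariant after every stem; so [t] is not altered by any rule here.
So the underlying form is /-dɛ/, and voiced stops become voiceless after a vowel.
After 'dog', which ends in a vowel, the suffix surfaces as [-tɛ], giving [ʃiruɣatɛ].

[ʃiruɣatɛ]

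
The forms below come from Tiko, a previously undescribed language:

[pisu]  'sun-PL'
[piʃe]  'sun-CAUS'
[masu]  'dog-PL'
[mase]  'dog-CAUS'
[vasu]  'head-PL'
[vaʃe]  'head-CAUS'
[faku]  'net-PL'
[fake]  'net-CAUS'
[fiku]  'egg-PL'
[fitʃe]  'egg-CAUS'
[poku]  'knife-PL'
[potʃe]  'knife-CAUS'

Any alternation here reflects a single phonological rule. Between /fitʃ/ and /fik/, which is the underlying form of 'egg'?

The root 'egg' surfaces as [fiku] and [fitʃe], with a stem-final [k] ~ [tʃ] alternation.
But 'net' keeps [k] in both environments ([faku], [fake]), so there is no rule changing /k/ to [tʃ] before the CAUS suffix.
Therefore /tʃ/ is basic and [k] is derived by depalatalization (palato-alveolar /tʃ/ and /ʃ/ become [k] and [s] when no front vowel follows).

/fitʃ/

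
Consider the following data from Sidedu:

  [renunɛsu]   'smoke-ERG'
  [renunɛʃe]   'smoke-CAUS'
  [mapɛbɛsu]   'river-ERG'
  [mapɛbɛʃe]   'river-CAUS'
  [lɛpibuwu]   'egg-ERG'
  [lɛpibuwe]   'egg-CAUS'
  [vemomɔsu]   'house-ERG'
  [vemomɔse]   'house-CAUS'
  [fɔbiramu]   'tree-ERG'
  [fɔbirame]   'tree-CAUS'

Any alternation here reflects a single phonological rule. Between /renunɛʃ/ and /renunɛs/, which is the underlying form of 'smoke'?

/renunɛʃ/

'smoke' shows [s] ~ [ʃ] at the end of the stem ([renunɛsu] vs [renunɛʃe]).
Compare 'house', with invariant [s] in [vemomɔsu] and [vemomɔse]: an analysis with underlying /s/ and a rule producing [ʃ] before the CAUS suffix would wrongly predict alternation here too.
The underlying segment must be /ʃ/; palato-alveolar /ʃ/ becomes [s] when no front vowel follows, yielding [s] there.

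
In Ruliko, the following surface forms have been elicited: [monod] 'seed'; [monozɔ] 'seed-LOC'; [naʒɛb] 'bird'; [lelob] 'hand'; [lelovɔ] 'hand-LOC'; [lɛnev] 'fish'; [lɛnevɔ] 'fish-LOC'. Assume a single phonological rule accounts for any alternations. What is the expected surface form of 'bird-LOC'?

[naʒɛvɔ]

The root 'hand' surfaces as [lelob] and [lelovɔ], with a stem-final [b] ~ [v] alternation.
Compare 'fish', with invariant [v] in [lɛnev] and [lɛnevɔ]: an analysis with underlying /v/ and a rule producing [b] in isolation would wrongly predict alternation here too.
The alternation reflects intervocalic spirantization: voiced stops become fricatives between vowels. /b/ is underlying.
The one attested form of 'bird', [naʒɛb], shows underlying /naʒɛb/. Applying the same rule between vowels gives [naʒɛvɔ].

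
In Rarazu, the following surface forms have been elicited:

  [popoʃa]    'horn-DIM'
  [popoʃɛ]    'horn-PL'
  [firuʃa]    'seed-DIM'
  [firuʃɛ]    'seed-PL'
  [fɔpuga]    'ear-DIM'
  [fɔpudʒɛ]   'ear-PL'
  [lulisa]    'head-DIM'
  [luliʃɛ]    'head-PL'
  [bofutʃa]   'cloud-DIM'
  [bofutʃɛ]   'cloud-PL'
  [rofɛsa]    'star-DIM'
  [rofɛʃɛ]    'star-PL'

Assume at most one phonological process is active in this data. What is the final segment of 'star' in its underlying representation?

'star' shows [s] ~ [ʃ] at the end of the stem ([rofɛsa] vs [rofɛʃɛ]).
If /ʃ/ were underlying and a rule turned it into [s] before the DIM suffix, 'horn' would also alternate; but it has [ʃ] in both [popoʃa] and [popoʃɛ].
Therefore /s/ is basic and [ʃ] is derived by palatalization before a front vowel (/g/ and /s/ become palato-alveolar [dʒ] and [ʃ] before a front vowel).

/s/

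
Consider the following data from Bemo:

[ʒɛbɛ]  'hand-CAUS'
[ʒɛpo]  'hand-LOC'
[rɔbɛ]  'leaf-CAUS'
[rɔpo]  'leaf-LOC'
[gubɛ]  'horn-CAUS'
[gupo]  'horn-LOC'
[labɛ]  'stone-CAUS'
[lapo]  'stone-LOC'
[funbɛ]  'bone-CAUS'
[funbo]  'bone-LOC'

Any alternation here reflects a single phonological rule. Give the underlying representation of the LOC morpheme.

/-po/

The LOC suffix surfaces as [-bo] and [-po], depending on the final segment of the stem.
By contrast the CAUS suffix keeps its initial [b] throughout — that segment must be underlying.
So the underlying form is /-po/, and voiceless stops become voiced after a nasal.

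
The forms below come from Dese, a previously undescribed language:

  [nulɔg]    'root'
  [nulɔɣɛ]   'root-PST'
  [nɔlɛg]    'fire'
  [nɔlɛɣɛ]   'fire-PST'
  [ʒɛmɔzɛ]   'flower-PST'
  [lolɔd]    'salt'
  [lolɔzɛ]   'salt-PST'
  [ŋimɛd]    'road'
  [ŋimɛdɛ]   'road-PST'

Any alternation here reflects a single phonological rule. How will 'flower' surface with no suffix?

'salt' shows [d] ~ [z] at the end of the stem ([lolɔd] vs [lolɔzɛ]).
But 'road' keeps [d] in both environments ([ŋimɛd], [ŋimɛdɛ]), so there is no rule changing /d/ to [z] before the PST suffix.
So /z/ is underlying, and a rule of word-final hardening — voiced fricatives become stops word-finally — gives [d].
From [ʒɛmɔzɛ] the stem 'flower' is /ʒɛmɔz/; word-finally this yields [ʒɛmɔd].

[ʒɛmɔd]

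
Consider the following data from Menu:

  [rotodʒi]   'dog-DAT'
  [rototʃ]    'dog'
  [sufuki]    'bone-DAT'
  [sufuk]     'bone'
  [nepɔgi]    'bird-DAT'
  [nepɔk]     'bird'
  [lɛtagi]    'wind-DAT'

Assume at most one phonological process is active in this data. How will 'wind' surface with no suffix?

'bird' shows [g] ~ [k] at the end of the stem ([nepɔgi] vs [nepɔk]).
Compare 'bone', with invariant [k] in [sufuki] and [sufuk]: an analysis with underlying /k/ and a rule producing [g] before the DAT suffix would wrongly predict alternation here too.
So /g/ is underlying, and a rule of word-final obstruent devoicing — voiced obstruents become voiceless word-finally — gives [k].
The one attested form of 'wind', [lɛtagi], shows underlying /lɛtag/. Applying the same rule word-finally gives [lɛtak].

[lɛtak]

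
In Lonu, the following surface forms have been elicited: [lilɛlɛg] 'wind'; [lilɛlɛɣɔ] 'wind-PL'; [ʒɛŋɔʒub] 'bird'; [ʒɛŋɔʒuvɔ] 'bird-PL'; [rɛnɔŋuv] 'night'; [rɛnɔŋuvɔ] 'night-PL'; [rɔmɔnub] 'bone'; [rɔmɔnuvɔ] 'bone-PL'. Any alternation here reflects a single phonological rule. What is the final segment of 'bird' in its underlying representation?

/b/

The stem for 'bird' ends in [b] in [ʒɛŋɔʒub] but [v] in [ʒɛŋɔʒuvɔ].
If /v/ were underlying and a rule turned it into [b] in isolation, 'night' would also alternate; but it has [v] in both [rɛnɔŋuv] and [rɛnɔŋuvɔ].
Therefore /b/ is basic and [v] is derived by intervocalic spirantization (voiced stops become fricatives between vowels).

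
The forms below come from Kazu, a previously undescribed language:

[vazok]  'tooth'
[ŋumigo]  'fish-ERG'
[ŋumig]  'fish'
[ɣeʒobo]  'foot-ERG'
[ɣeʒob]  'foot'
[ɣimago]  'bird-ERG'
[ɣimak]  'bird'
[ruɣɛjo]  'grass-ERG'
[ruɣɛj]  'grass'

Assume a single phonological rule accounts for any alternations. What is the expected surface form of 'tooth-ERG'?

The root 'bird' surfaces as [ɣimago] and [ɣimak], with a stem-final [g] ~ [k] alternation.
If /g/ were underlying and a rule turned it into [k] in isolation, 'fish' would also alternate; but it has [g] in both [ŋumigo] and [ŋumig].
Therefore /k/ is basic and [g] is derived by intervocalic voicing (voiceless stops become voiced between vowels).
The one attested form of 'tooth', [vazok], shows underlying /vazok/. Applying the same rule between vowels gives [vazogo].

[vazogo]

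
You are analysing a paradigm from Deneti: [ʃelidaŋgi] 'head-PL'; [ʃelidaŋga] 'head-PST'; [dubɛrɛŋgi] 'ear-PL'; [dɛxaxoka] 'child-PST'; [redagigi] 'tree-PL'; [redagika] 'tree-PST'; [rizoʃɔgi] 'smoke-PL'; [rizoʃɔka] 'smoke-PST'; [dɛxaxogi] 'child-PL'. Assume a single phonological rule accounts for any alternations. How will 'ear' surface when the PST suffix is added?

[dubɛrɛŋga]

The PST suffix surfaces as [-ga] and [-ka], depending on the final segment of the stem.
The PL suffix, which begins with [g], is invariant after every stem; so [g] is not altered by any rule here.
The PST suffix is therefore /-ka/ underlyingly, with post-nasal voicing: voiceless stops become voiced after a nasal.
After 'ear', which ends in a nasal, the suffix surfaces as [-ga], giving [dubɛrɛŋga].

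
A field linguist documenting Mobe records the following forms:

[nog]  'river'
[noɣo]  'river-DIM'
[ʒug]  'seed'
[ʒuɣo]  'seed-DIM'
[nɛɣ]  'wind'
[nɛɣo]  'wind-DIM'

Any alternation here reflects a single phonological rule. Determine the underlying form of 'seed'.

/ʒug/

'seed' shows [g] ~ [ɣ] at the end of the stem ([ʒug] vs [ʒuɣo]).
But 'wind' keeps [ɣ] in both environments ([nɛɣ], [nɛɣo]), so there is no rule changing /ɣ/ to [g] in isolation.
Therefore /g/ is basic and [ɣ] is derived by intervocalic spirantization (voiced stops become fricatives between vowels).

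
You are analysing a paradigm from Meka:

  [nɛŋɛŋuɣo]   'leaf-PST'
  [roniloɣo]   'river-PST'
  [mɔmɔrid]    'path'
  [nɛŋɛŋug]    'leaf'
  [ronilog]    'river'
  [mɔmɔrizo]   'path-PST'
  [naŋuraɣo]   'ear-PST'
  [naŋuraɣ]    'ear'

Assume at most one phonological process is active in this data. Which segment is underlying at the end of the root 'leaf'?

/g/

In [nɛŋɛŋug] and [nɛŋɛŋuɣo] the final segment of 'leaf' alternates: [g] ~ [ɣ].
But 'ear' keeps [ɣ] in both environments ([naŋuraɣ], [naŋuraɣo]), so there is no rule changing /ɣ/ to [g] in isolation.
The underlying segment must be /g/; voiced stops become fricatives between vowels, yielding [ɣ] there.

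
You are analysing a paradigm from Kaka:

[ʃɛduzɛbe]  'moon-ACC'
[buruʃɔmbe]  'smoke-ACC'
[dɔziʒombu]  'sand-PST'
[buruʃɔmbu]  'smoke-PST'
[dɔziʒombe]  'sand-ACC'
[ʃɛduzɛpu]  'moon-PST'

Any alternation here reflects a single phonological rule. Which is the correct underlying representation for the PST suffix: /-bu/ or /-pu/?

The PST morpheme has two allomorphs, [-bu] and [-pu].
By contrast the ACC suffix keeps its initial [b] throughout — that segment must be underlying.
So the underlying form is /-pu/, and voiceless stops become voiced after a nasal.

/-pu/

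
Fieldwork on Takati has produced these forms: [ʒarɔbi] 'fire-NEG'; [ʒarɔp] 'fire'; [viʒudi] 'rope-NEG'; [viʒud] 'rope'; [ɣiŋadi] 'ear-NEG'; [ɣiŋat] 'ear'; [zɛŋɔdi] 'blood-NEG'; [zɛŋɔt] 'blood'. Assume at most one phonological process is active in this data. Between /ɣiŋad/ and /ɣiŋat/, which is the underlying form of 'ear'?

The stem for 'ear' ends in [d] in [ɣiŋadi] but [t] in [ɣiŋat].
Compare 'rope', with invariant [d] in [viʒudi] and [viʒud]: an analysis with underlying /d/ and a rule producing [t] in isolation would wrongly predict alternation here too.
The alternation reflects intervocalic voicing: voiceless stops become voiced between vowels. /t/ is underlying.

/ɣiŋat/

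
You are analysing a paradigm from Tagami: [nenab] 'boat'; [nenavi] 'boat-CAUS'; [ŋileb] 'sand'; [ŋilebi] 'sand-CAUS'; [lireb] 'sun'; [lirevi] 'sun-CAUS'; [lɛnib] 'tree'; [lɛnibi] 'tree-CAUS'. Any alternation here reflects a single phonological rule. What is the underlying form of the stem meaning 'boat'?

In [nenab] and [nenavi] the final segment of 'boat' alternates: [b] ~ [v].
But 'sand' keeps [b] in both environments ([ŋileb], [ŋilebi]), so there is no rule changing /b/ to [v] before the CAUS suffix.
So /v/ is underlying, and a rule of word-final hardening — voiced fricatives become stops word-finally — gives [b].

/nenav/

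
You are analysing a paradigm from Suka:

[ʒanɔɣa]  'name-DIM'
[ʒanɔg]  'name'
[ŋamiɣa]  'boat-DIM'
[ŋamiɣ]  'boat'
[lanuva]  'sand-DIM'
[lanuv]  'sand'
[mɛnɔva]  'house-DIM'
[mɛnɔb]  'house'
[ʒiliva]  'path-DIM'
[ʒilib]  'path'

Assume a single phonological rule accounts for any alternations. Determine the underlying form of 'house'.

'house' shows [v] ~ [b] at the end of the stem ([mɛnɔva] vs [mɛnɔb]).
The stem 'sand' ([lanuva], [lanuv]) shows [v] unchanged in both environments, so [v] cannot be basic with [b] derived in isolation.
So /b/ is underlying, and a rule of intervocalic spirantization — voiced stops become fricatives between vowels — gives [v].
So 'house' = /mɛnɔb/.

/mɛnɔb/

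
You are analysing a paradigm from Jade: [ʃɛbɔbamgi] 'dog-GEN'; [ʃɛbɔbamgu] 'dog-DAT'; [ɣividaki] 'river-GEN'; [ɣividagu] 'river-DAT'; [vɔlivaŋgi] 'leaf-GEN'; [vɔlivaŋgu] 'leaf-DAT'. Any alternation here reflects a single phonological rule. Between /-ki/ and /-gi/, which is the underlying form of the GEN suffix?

The GEN morpheme has two allomorphs, [-gi] and [-ki].
By contrast the DAT suffix keeps its initial [g] throughout — that segment must be underlying.
So the underlying form is /-ki/, and voiceless stops become voiced after a nasal.

/-ki/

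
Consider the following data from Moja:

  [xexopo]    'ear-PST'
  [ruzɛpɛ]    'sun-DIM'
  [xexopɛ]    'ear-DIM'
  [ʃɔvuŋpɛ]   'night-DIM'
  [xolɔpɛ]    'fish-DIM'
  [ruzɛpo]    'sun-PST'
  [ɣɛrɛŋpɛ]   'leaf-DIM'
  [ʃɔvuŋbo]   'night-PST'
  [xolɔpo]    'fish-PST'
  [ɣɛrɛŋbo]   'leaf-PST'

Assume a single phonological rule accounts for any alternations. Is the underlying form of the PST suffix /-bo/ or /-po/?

The PST morpheme has two allomorphs, [-bo] and [-po].
By contrast the DIM suffix keeps its initial [p] throughout — that segment must be underlying.
So the underlying form is /-bo/, and voiced stops become voiceless after a vowel.

/-bo/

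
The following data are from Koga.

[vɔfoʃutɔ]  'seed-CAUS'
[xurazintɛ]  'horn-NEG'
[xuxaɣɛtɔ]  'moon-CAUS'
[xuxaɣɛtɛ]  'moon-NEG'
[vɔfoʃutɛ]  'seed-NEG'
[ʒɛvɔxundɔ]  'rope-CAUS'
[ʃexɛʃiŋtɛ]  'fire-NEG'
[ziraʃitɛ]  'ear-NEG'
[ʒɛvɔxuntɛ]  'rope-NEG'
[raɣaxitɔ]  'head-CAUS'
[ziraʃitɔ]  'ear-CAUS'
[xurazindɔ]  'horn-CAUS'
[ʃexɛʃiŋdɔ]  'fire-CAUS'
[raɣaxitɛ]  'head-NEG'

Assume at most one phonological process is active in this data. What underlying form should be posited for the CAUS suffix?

The CAUS morpheme has two allomorphs, [-dɔ] and [-tɔ].
The NEG suffix, which begins with [t], is invariant after every stem; so [t] is not altered by any rule here.
So the underlying form is /-dɔ/, and voiced stops become voiceless after a vowel.

/-dɔ/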